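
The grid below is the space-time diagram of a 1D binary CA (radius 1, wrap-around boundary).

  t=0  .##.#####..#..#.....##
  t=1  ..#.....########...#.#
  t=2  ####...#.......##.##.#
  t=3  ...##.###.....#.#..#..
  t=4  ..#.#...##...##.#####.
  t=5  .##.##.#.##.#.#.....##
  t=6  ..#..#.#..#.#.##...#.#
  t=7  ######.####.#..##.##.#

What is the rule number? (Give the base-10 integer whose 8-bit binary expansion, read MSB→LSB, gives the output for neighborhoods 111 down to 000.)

86

  nb ###: next=.  (t=0,i=5, bit7=0)
  nb ##.: next=#  (t=0,i=2, bit6=1)
  nb #.#: next=.  (t=0,i=0, bit5=0)
  nb #..: next=#  (t=0,i=9, bit4=1)
  nb .##: next=.  (t=0,i=1, bit3=0)
  nb .#.: next=#  (t=0,i=11, bit2=1)
  nb ..#: next=#  (t=0,i=10, bit1=1)
  nb ...: next=.  (t=0,i=16, bit0=0)
  bits 01010110 = 86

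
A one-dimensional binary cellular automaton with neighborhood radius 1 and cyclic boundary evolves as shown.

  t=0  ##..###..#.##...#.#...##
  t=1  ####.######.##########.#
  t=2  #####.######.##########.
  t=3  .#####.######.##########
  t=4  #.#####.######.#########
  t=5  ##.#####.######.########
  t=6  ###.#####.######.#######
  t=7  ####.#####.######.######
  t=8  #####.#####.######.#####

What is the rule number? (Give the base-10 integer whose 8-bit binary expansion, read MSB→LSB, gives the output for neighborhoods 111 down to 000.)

  [7] ### => #  t=0,i=0
  [6] ##. => #  t=0,i=1
  [5] #.# => #  t=0,i=10
  [4] #.. => #  t=0,i=2
  [3] .## => .  t=0,i=4
  [2] .#. => #  t=0,i=9
  [1] ..# => #  t=0,i=3
  [0] ... => #  t=0,i=14
  bits 11110111 = 247

247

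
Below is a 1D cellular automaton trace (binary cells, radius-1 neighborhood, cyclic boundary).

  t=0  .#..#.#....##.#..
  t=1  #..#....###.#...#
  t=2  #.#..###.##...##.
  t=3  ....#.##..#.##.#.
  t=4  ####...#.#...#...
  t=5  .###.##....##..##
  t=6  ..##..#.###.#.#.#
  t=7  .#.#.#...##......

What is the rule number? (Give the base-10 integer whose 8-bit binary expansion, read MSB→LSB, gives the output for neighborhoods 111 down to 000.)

195

  nb ###: next=#  (t=1,i=9, bit7=1)
  nb ##.: next=#  (t=0,i=12, bit6=1)
  nb #.#: next=.  (t=0,i=5, bit5=0)
  nb #..: next=.  (t=0,i=2, bit4=0)
  nb .##: next=.  (t=0,i=11, bit3=0)
  nb .#.: next=.  (t=0,i=1, bit2=0)
  nb ..#: next=#  (t=0,i=0, bit1=1)
  nb ...: next=#  (t=0,i=8, bit0=1)
  bits 11000011 = 195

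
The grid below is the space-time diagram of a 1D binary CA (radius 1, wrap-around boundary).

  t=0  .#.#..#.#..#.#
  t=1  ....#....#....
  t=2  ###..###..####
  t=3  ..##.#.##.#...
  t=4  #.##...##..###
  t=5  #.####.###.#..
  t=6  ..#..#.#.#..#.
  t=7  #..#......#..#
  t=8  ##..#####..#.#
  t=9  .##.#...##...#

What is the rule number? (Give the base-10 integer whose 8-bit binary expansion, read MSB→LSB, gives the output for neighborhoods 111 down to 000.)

89

  ### -> .   bit 7 = 0  t=2,i=0
  ##. -> #   bit 6 = 1  t=2,i=2
  #.# -> .   bit 5 = 0  t=0,i=0
  #.. -> #   bit 4 = 1  t=0,i=4
  .## -> #   bit 3 = 1  t=2,i=5
  .#. -> .   bit 2 = 0  t=0,i=1
  ..# -> .   bit 1 = 0  t=0,i=5
  ... -> #   bit 0 = 1  t=1,i=0
  bits 01011001 = 89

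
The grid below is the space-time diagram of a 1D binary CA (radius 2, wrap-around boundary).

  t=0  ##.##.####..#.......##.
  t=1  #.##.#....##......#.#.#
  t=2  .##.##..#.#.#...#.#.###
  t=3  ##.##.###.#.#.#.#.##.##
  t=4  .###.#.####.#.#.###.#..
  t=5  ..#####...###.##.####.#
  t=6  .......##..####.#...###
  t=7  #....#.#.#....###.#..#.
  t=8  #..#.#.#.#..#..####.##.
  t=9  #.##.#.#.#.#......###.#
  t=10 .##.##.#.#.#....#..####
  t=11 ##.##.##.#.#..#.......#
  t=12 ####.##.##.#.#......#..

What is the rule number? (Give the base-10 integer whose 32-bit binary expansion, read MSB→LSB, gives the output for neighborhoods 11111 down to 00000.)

  nb #####: next=.  (t=5,i=4, bit31=0)
  nb ####.: next=.  (t=0,i=8, bit30=0)
  nb ###.#: next=#  (t=2,i=22, bit29=1)
  nb ###..: next=.  (t=0,i=9, bit28=0)
  nb ##.##: next=#  (t=0,i=2, bit27=1)
  nb ##.#.: next=#  (t=1,i=4, bit26=1)
  nb ##..#: next=#  (t=0,i=10, bit25=1)
  nb ##...: next=#  (t=1,i=12, bit24=1)
  nb #.###: next=.  (t=0,i=6, bit23=0)
  nb #.##.: next=#  (t=0,i=0, bit22=1)
  nb #.#.#: next=#  (t=1,i=20, bit21=1)
  nb #.#..: next=#  (t=1,i=5, bit20=1)
  nb #..##: next=.  (t=5,i=1, bit19=0)
  nb #..#.: next=#  (t=0,i=11, bit18=1)
  nb #...#: next=#  (t=2,i=14, bit17=1)
  nb #....: next=.  (t=0,i=14, bit16=0)
  nb .####: next=.  (t=0,i=7, bit15=0)
  nb .###.: next=#  (t=2,i=21, bit14=1)
  nb .##.#: next=.  (t=0,i=1, bit13=0)
  nb .##..: next=.  (t=1,i=11, bit12=0)
  nb .#.##: next=#  (t=1,i=21, bit11=1)
  nb .#.#.: next=.  (t=1,i=19, bit10=0)
  nb .#..#: next=.  (t=5,i=0, bit9=0)
  nb .#...: next=.  (t=0,i=13, bit8=0)
  nb ..###: next=.  (t=4,i=1, bit7=0)
  nb ..##.: next=#  (t=0,i=20, bit6=1)
  nb ..#.#: next=#  (t=1,i=18, bit5=1)
  nb ..#..: next=.  (t=0,i=12, bit4=0)
  nb ...##: next=.  (t=0,i=19, bit3=0)
  nb ...#.: next=.  (t=1,i=17, bit2=0)
  nb ....#: next=#  (t=0,i=18, bit1=1)
  nb .....: next=.  (t=0,i=15, bit0=0)
  bits 00101111011101100100100001100010 = 796280930

796280930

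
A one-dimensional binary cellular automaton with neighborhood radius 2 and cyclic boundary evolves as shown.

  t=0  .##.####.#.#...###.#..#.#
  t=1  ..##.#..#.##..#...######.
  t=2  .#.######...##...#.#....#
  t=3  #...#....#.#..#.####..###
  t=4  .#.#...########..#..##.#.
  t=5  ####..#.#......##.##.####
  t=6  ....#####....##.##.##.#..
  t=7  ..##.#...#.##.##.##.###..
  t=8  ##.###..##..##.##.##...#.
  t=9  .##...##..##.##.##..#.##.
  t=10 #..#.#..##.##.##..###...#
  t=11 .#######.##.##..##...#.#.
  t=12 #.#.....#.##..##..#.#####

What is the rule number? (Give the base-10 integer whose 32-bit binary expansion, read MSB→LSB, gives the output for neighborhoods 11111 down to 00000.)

253535790

  nb #####: next=.  (t=1,i=20, bit31=0)
  nb ####.: next=.  (t=0,i=6, bit30=0)
  nb ###.#: next=.  (t=0,i=7, bit29=0)
  nb ###..: next=.  (t=1,i=23, bit28=0)
  nb ##.##: next=#  (t=0,i=3, bit27=1)
  nb ##.#.: next=#  (t=0,i=8, bit26=1)
  nb ##..#: next=#  (t=1,i=12, bit25=1)
  nb ##...: next=#  (t=1,i=24, bit24=1)
  nb #.###: next=.  (t=0,i=4, bit23=0)
  nb #.##.: next=.  (t=0,i=1, bit22=0)
  nb #.#.#: next=.  (t=0,i=9, bit21=0)
  nb #.#..: next=#  (t=0,i=11, bit20=1)
  nb #..##: next=#  (t=3,i=21, bit19=1)
  nb #..#.: next=#  (t=0,i=21, bit18=1)
  nb #...#: next=.  (t=0,i=13, bit17=0)
  nb #....: next=.  (t=2,i=21, bit16=0)
  nb .####: next=#  (t=0,i=5, bit15=1)
  nb .###.: next=.  (t=0,i=16, bit14=0)
  nb .##.#: next=#  (t=0,i=2, bit13=1)
  nb .##..: next=.  (t=1,i=11, bit12=0)
  nb .#.##: next=.  (t=0,i=0, bit11=0)
  nb .#.#.: next=#  (t=0,i=10, bit10=1)
  nb .#..#: next=#  (t=0,i=20, bit9=1)
  nb .#...: next=.  (t=0,i=12, bit8=0)
  nb ..###: next=.  (t=0,i=15, bit7=0)
  nb ..##.: next=.  (t=1,i=2, bit6=0)
  nb ..#.#: next=#  (t=0,i=22, bit5=1)
  nb ..#..: next=.  (t=1,i=14, bit4=0)
  nb ...##: next=#  (t=0,i=14, bit3=1)
  nb ...#.: next=#  (t=2,i=16, bit2=1)
  nb ....#: next=#  (t=2,i=22, bit1=1)
  nb .....: next=.  (t=5,i=11, bit0=0)
  bits 00001111000111001010011000101110 = 253535790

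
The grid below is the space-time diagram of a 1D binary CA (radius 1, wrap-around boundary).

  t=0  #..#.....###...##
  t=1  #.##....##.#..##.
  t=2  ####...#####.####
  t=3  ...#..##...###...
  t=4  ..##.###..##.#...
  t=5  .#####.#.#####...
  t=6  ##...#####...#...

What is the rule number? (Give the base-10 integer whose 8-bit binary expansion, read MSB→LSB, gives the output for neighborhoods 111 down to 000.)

110

  ### -> .   bit 7 = 0  t=0,i=10
  ##. -> #   bit 6 = 1  t=0,i=0
  #.# -> #   bit 5 = 1  t=1,i=1
  #.. -> .   bit 4 = 0  t=0,i=1
  .## -> #   bit 3 = 1  t=0,i=9
  .#. -> #   bit 2 = 1  t=0,i=3
  ..# -> #   bit 1 = 1  t=0,i=2
  ... -> .   bit 0 = 0  t=0,i=5
  bits 01101110 = 110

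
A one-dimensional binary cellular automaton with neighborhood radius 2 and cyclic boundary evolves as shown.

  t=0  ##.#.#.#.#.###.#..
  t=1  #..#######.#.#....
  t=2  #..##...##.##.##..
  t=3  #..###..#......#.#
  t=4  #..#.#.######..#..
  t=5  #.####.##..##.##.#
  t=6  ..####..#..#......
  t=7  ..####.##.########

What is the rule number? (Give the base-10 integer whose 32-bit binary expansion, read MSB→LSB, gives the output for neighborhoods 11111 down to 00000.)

1906677233

  [31] ##### => .  t=1,i=5
  [30] ####. => #  t=1,i=8
  [29] ###.# => #  t=0,i=13
  [28] ###.. => #  t=3,i=5
  [27] ##.## => .  t=2,i=10
  [26] ##.#. => .  t=0,i=2
  [25] ##..# => .  t=2,i=16
  [24] ##... => #  t=2,i=5
  [23] #.### => #  t=0,i=11
  [22] #.##. => .  t=2,i=11
  [21] #.#.# => #  t=0,i=3
  [20] #.#.. => .  t=0,i=15
  [19] #..## => .  t=0,i=17
  [18] #..#. => #  t=2,i=17
  [17] #...# => .  t=2,i=6
  [16] #.... => #  t=1,i=15
  [15] .#### => #  t=1,i=4
  [14] .###. => .  t=0,i=12
  [13] .##.# => .  t=0,i=1
  [12] .##.. => #  t=2,i=4
  [11] .#.## => .  t=0,i=10
  [10] .#.#. => #  t=0,i=4
  [9] .#..# => .  t=0,i=16
  [8] .#... => #  t=1,i=14
  [7] ..### => #  t=1,i=3
  [6] ..##. => #  t=0,i=0
  [5] ..#.# => #  t=3,i=15
  [4] ..#.. => #  t=1,i=0
  [3] ...## => .  t=2,i=7
  [2] ...#. => .  t=1,i=17
  [1] ....# => .  t=1,i=16
  [0] ..... => #  t=3,i=11
  bits 01110001101001011001010111110001 = 1906677233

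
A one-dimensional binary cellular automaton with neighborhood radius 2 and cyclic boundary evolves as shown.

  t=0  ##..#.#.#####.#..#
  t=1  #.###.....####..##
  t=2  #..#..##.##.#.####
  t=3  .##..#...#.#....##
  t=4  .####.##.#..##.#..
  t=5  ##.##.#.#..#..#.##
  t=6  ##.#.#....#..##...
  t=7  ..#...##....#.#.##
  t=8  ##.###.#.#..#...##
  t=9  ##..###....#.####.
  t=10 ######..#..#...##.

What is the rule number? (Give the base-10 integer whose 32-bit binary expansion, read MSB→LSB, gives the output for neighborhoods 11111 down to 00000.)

3863957929

  #####|#  b31=1 t=0,i=10
  ####.|#  b30=1 t=0,i=11
  ###.#|#  b29=1 t=0,i=12
  ###..|.  b28=0 t=0,i=1
  ##.##|.  b27=0 t=1,i=1
  ##.#.|#  b26=1 t=0,i=13
  ##..#|#  b25=1 t=0,i=2
  ##...|.  b24=0 t=1,i=5
  #.###|.  b23=0 t=0,i=8
  #.##.|#  b22=1 t=2,i=9
  #.#.#|.  b21=0 t=0,i=6
  #.#..|.  b20=0 t=0,i=14
  #..##|#  b19=1 t=0,i=16
  #..#.|#  b18=1 t=0,i=3
  #...#|#  b17=1 t=3,i=7
  #....|#  b16=1 t=1,i=6
  .####|.  b15=0 t=0,i=9
  .###.|#  b14=1 t=0,i=0
  .##.#|.  b13=0 t=2,i=7
  .##..|#  b12=1 t=3,i=2
  .#.##|.  b11=0 t=0,i=7
  .#.#.|.  b10=0 t=0,i=5
  .#..#|.  b9=0 t=0,i=15
  .#...|#  b8=1 t=3,i=6
  ..###|#  b7=1 t=0,i=17
  ..##.|.  b6=0 t=2,i=6
  ..#.#|#  b5=1 t=0,i=4
  ..#..|.  b4=0 t=2,i=3
  ...##|#  b3=1 t=1,i=9
  ...#.|.  b2=0 t=3,i=8
  ....#|.  b1=0 t=1,i=8
  .....|#  b0=1 t=1,i=7
  bits 11100110010011110101000110101001 = 3863957929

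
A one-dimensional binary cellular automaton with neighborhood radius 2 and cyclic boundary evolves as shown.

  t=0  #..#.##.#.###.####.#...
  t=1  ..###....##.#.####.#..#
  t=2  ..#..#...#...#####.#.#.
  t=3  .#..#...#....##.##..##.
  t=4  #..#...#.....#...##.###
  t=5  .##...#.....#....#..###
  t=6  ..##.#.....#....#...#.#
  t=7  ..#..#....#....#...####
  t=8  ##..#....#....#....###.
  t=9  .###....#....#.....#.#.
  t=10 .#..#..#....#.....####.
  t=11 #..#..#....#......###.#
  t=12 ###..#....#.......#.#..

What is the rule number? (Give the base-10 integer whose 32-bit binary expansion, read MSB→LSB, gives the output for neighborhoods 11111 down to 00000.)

  nb #####: next=.  (t=2,i=15, bit31=0)
  nb ####.: next=#  (t=0,i=16, bit30=1)
  nb ###.#: next=#  (t=0,i=12, bit29=1)
  nb ###..: next=.  (t=1,i=4, bit28=0)
  nb ##.##: next=.  (t=0,i=13, bit27=0)
  nb ##.#.: next=.  (t=0,i=7, bit26=0)
  nb ##..#: next=#  (t=3,i=18, bit25=1)
  nb ##...: next=#  (t=1,i=5, bit24=1)
  nb #.###: next=#  (t=0,i=10, bit23=1)
  nb #.##.: next=.  (t=0,i=5, bit22=0)
  nb #.#.#: next=.  (t=0,i=8, bit21=0)
  nb #.#..: next=#  (t=0,i=19, bit20=1)
  nb #..##: next=.  (t=1,i=1, bit19=0)
  nb #..#.: next=#  (t=0,i=2, bit18=1)
  nb #...#: next=.  (t=0,i=21, bit17=0)
  nb #....: next=.  (t=1,i=6, bit16=0)
  nb .####: next=#  (t=0,i=15, bit15=1)
  nb .###.: next=.  (t=0,i=11, bit14=0)
  nb .##.#: next=.  (t=0,i=6, bit13=0)
  nb .##..: next=#  (t=3,i=17, bit12=1)
  nb .#.##: next=#  (t=0,i=4, bit11=1)
  nb .#.#.: next=#  (t=2,i=20, bit10=1)
  nb .#..#: next=.  (t=0,i=1, bit9=0)
  nb .#...: next=.  (t=0,i=20, bit8=0)
  nb ..###: next=#  (t=1,i=2, bit7=1)
  nb ..##.: next=#  (t=1,i=9, bit6=1)
  nb ..#.#: next=#  (t=0,i=3, bit5=1)
  nb ..#..: next=.  (t=0,i=0, bit4=0)
  nb ...##: next=.  (t=1,i=8, bit3=0)
  nb ...#.: next=#  (t=0,i=22, bit2=1)
  nb ....#: next=.  (t=1,i=7, bit1=0)
  nb .....: next=.  (t=4,i=10, bit0=0)
  bits 01100011100101001001110011100100 = 1670683876

1670683876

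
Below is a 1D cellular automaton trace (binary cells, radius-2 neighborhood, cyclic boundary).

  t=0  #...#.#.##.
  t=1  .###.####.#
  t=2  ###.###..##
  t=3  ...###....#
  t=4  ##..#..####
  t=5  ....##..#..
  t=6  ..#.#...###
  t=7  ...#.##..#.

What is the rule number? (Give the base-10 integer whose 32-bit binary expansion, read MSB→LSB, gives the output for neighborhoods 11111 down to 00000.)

216256342

  ##### -> .   bit 31 = 0  t=2,i=0
  ####. -> .   bit 30 = 0  t=1,i=7
  ###.# -> .   bit 29 = 0  t=1,i=3
  ###.. -> .   bit 28 = 0  t=2,i=6
  ##.## -> #   bit 27 = 1  t=1,i=4
  ##.#. -> #   bit 26 = 1  t=0,i=10
  ##..# -> .   bit 25 = 0  t=2,i=7
  ##... -> .   bit 24 = 0  t=3,i=6
  #.### -> #   bit 23 = 1  t=1,i=1
  #.##. -> #   bit 22 = 1  t=0,i=8
  #.#.# -> #   bit 21 = 1  t=0,i=6
  #.#.. -> .   bit 20 = 0  t=0,i=0
  #..## -> .   bit 19 = 0  t=2,i=8
  #..#. -> .   bit 18 = 0  t=4,i=3
  #...# -> #   bit 17 = 1  t=0,i=2
  #.... -> #   bit 16 = 1  t=3,i=7
  .#### -> #   bit 15 = 1  t=1,i=6
  .###. -> #   bit 14 = 1  t=1,i=2
  .##.# -> .   bit 13 = 0  t=0,i=9
  .##.. -> .   bit 12 = 0  t=5,i=5
  .#.## -> #   bit 11 = 1  t=0,i=7
  .#.#. -> #   bit 10 = 1  t=0,i=5
  .#..# -> #   bit 9 = 1  t=4,i=5
  .#... -> #   bit 8 = 1  t=0,i=1
  ..### -> .   bit 7 = 0  t=2,i=9
  ..##. -> #   bit 6 = 1  t=5,i=4
  ..#.# -> .   bit 5 = 0  t=0,i=4
  ..#.. -> #   bit 4 = 1  t=3,i=10
  ...## -> .   bit 3 = 0  t=3,i=2
  ...#. -> #   bit 2 = 1  t=0,i=3
  ....# -> #   bit 1 = 1  t=3,i=8
  ..... -> .   bit 0 = 0  t=5,i=0
  bits 00001100111000111100111101010110 = 216256342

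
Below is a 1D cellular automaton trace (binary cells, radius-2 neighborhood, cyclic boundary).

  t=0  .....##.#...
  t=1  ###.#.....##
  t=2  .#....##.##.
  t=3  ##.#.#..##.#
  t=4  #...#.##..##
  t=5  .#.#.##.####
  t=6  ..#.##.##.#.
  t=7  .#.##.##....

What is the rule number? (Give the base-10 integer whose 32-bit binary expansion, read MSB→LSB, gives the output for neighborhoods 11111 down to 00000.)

1271746205

  #####|.  b31=0 t=1,i=0
  ####.|#  b30=1 t=1,i=1
  ###.#|.  b29=0 t=1,i=2
  ###..|.  b28=0 t=4,i=0
  ##.##|#  b27=1 t=2,i=8
  ##.#.|.  b26=0 t=0,i=7
  ##..#|#  b25=1 t=2,i=11
  ##...|#  b24=1 t=4,i=1
  #.###|#  b23=1 t=3,i=11
  #.##.|#  b22=1 t=2,i=9
  #.#.#|.  b21=0 t=3,i=3
  #.#..|.  b20=0 t=0,i=8
  #..##|#  b19=1 t=3,i=7
  #..#.|#  b18=1 t=2,i=0
  #...#|.  b17=0 t=4,i=2
  #....|#  b16=1 t=0,i=10
  .####|.  b15=0 t=1,i=11
  .###.|#  b14=1 t=3,i=0
  .##.#|.  b13=0 t=0,i=6
  .##..|.  b12=0 t=2,i=10
  .#.##|#  b11=1 t=4,i=5
  .#.#.|#  b10=1 t=3,i=4
  .#..#|#  b9=1 t=3,i=6
  .#...|.  b8=0 t=0,i=9
  ..###|#  b7=1 t=1,i=10
  ..##.|.  b6=0 t=0,i=5
  ..#.#|.  b5=0 t=4,i=4
  ..#..|#  b4=1 t=2,i=1
  ...##|#  b3=1 t=0,i=4
  ...#.|#  b2=1 t=4,i=3
  ....#|.  b1=0 t=0,i=3
  .....|#  b0=1 t=0,i=0
  bits 01001011110011010100111010011101 = 1271746205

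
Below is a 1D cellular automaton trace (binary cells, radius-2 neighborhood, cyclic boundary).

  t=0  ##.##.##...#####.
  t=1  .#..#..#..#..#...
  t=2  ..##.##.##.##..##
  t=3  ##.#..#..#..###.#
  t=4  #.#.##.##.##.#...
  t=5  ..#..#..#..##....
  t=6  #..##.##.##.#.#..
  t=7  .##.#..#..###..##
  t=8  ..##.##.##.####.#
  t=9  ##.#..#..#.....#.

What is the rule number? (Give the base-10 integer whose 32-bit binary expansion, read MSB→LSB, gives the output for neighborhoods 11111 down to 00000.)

  #####|#  b31=1 t=0,i=13
  ####.|.  b30=0 t=0,i=14
  ###.#|.  b29=0 t=0,i=15
  ###..|#  b28=1 t=7,i=12
  ##.##|.  b27=0 t=0,i=2
  ##.#.|#  b26=1 t=3,i=2
  ##..#|#  b25=1 t=2,i=0
  ##...|.  b24=0 t=0,i=8
  #.###|.  b23=0 t=3,i=16
  #.##.|.  b22=0 t=0,i=0
  #.#.#|#  b21=1 t=4,i=2
  #.#..|.  b20=0 t=3,i=3
  #..##|#  b19=1 t=2,i=1
  #..#.|#  b18=1 t=1,i=3
  #...#|.  b17=0 t=0,i=9
  #....|#  b16=1 t=1,i=15
  .####|.  b15=0 t=0,i=12
  .###.|#  b14=1 t=3,i=0
  .##.#|#  b13=1 t=0,i=1
  .##..|#  b12=1 t=0,i=7
  .#.##|.  b11=0 t=4,i=3
  .#.#.|.  b10=0 t=4,i=1
  .#..#|#  b9=1 t=1,i=2
  .#...|.  b8=0 t=1,i=14
  ..###|.  b7=0 t=0,i=11
  ..##.|.  b6=0 t=2,i=2
  ..#.#|.  b5=0 t=4,i=0
  ..#..|.  b4=0 t=1,i=1
  ...##|#  b3=1 t=0,i=10
  ...#.|.  b2=0 t=1,i=0
  ....#|#  b1=1 t=1,i=16
  .....|.  b0=0 t=5,i=15
  bits 10010110001011010111001000001010 = 2519560714

2519560714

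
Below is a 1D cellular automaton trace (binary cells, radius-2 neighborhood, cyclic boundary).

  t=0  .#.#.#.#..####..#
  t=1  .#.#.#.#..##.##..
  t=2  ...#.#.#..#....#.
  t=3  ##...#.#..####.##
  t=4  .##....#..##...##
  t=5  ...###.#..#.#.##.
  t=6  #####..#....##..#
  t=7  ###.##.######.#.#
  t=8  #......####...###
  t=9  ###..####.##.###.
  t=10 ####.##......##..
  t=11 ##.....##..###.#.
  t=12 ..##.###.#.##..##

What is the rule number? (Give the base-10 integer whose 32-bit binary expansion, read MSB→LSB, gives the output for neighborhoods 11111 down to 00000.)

2477902298

  #####|#  b31=1 t=6,i=1
  ####.|.  b30=0 t=0,i=12
  ###.#|.  b29=0 t=3,i=13
  ###..|#  b28=1 t=0,i=13
  ##.##|.  b27=0 t=1,i=12
  ##.#.|.  b26=0 t=5,i=6
  ##..#|#  b25=1 t=0,i=14
  ##...|#  b24=1 t=1,i=15
  #.###|#  b23=1 t=3,i=15
  #.##.|.  b22=0 t=1,i=13
  #.#.#|#  b21=1 t=0,i=1
  #.#..|#  b20=1 t=0,i=7
  #..##|.  b19=0 t=0,i=9
  #..#.|.  b18=0 t=0,i=15
  #...#|.  b17=0 t=1,i=16
  #....|#  b16=1 t=2,i=0
  .####|#  b15=1 t=0,i=11
  .###.|#  b14=1 t=5,i=4
  .##.#|.  b13=0 t=1,i=11
  .##..|.  b12=0 t=1,i=14
  .#.##|#  b11=1 t=5,i=13
  .#.#.|.  b10=0 t=0,i=0
  .#..#|.  b9=0 t=0,i=8
  .#...|#  b8=1 t=2,i=11
  ..###|#  b7=1 t=0,i=10
  ..##.|#  b6=1 t=1,i=10
  ..#.#|.  b5=0 t=0,i=16
  ..#..|#  b4=1 t=2,i=10
  ...##|#  b3=1 t=4,i=14
  ...#.|.  b2=0 t=1,i=0
  ....#|#  b1=1 t=2,i=1
  .....|.  b0=0 t=8,i=3
  bits 10010011101100011100100111011010 = 2477902298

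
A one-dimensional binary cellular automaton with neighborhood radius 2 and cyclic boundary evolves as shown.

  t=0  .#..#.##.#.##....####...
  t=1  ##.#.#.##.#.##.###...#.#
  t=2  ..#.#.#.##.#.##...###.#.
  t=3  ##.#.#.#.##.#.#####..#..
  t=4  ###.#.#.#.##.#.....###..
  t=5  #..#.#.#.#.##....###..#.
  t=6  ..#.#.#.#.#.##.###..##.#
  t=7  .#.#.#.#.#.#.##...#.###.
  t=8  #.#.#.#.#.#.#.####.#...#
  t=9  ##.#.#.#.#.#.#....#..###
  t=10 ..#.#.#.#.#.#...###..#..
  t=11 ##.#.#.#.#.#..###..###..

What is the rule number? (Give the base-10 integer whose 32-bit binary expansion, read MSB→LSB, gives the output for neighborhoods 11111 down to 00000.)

252067038

  ##### -> .   bit 31 = 0  t=3,i=16
  ####. -> .   bit 30 = 0  t=0,i=19
  ###.# -> .   bit 29 = 0  t=1,i=1
  ###.. -> .   bit 28 = 0  t=0,i=20
  ##.## -> #   bit 27 = 1  t=1,i=14
  ##.#. -> #   bit 26 = 1  t=0,i=8
  ##..# -> #   bit 25 = 1  t=3,i=19
  ##... -> #   bit 24 = 1  t=0,i=13
  #.### -> .   bit 23 = 0  t=1,i=15
  #.##. -> .   bit 22 = 0  t=0,i=6
  #.#.# -> .   bit 21 = 0  t=0,i=9
  #.#.. -> .   bit 20 = 0  t=2,i=22
  #..## -> .   bit 19 = 0  t=3,i=23
  #..#. -> #   bit 18 = 1  t=0,i=3
  #...# -> #   bit 17 = 1  t=1,i=19
  #.... -> .   bit 16 = 0  t=0,i=14
  .#### -> .   bit 15 = 0  t=0,i=18
  .###. -> .   bit 14 = 0  t=1,i=0
  .##.# -> #   bit 13 = 1  t=0,i=7
  .##.. -> #   bit 12 = 1  t=0,i=12
  .#.## -> #   bit 11 = 1  t=0,i=5
  .#.#. -> #   bit 10 = 1  t=1,i=4
  .#..# -> .   bit 9 = 0  t=0,i=2
  .#... -> .   bit 8 = 0  t=2,i=23
  ..### -> #   bit 7 = 1  t=0,i=17
  ..##. -> #   bit 6 = 1  t=3,i=0
  ..#.# -> .   bit 5 = 0  t=0,i=4
  ..#.. -> #   bit 4 = 1  t=0,i=1
  ...## -> #   bit 3 = 1  t=0,i=16
  ...#. -> #   bit 2 = 1  t=0,i=0
  ....# -> #   bit 1 = 1  t=0,i=15
  ..... -> .   bit 0 = 0  t=4,i=16
  bits 00001111000001100011110011011110 = 252067038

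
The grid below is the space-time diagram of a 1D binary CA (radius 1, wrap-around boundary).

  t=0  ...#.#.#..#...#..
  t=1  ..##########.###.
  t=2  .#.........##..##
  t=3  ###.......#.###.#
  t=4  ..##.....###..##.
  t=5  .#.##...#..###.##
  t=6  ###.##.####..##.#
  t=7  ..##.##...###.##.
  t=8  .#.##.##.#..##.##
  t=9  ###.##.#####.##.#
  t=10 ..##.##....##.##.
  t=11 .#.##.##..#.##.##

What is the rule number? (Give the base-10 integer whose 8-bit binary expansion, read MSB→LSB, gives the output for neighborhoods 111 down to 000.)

118

  nb ###: next=.  (t=1,i=3, bit7=0)
  nb ##.: next=#  (t=1,i=11, bit6=1)
  nb #.#: next=#  (t=0,i=4, bit5=1)
  nb #..: next=#  (t=0,i=8, bit4=1)
  nb .##: next=.  (t=1,i=2, bit3=0)
  nb .#.: next=#  (t=0,i=3, bit2=1)
  nb ..#: next=#  (t=0,i=2, bit1=1)
  nb ...: next=.  (t=0,i=0, bit0=0)
  bits 01110110 = 118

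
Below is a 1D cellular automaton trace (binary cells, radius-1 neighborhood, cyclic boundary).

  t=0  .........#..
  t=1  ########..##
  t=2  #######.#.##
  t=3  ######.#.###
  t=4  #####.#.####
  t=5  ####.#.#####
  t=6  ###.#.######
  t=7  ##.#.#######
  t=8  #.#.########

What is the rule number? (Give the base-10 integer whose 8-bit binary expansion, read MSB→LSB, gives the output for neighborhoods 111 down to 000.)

185

  [7] ### => #  t=1,i=0
  [6] ##. => .  t=1,i=7
  [5] #.# => #  t=2,i=7
  [4] #.. => #  t=0,i=10
  [3] .## => #  t=1,i=10
  [2] .#. => .  t=0,i=9
  [1] ..# => .  t=0,i=8
  [0] ... => #  t=0,i=0
  bits 10111001 = 185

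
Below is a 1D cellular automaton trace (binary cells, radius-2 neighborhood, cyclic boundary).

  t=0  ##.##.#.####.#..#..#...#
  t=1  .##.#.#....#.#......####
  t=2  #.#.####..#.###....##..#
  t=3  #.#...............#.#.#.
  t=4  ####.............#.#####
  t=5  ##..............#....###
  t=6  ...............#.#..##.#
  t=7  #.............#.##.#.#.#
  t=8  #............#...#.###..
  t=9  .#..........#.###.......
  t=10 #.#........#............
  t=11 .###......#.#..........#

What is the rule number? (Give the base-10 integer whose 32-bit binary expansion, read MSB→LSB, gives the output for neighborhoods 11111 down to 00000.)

2822387084

  nb #####: next=#  (t=4,i=0, bit31=1)
  nb ####.: next=.  (t=0,i=10, bit30=0)
  nb ###.#: next=#  (t=0,i=1, bit29=1)
  nb ###..: next=.  (t=2,i=7, bit28=0)
  nb ##.##: next=#  (t=0,i=2, bit27=1)
  nb ##.#.: next=.  (t=0,i=5, bit26=0)
  nb ##..#: next=.  (t=2,i=8, bit25=0)
  nb ##...: next=.  (t=2,i=15, bit24=0)
  nb #.###: next=.  (t=0,i=8, bit23=0)
  nb #.##.: next=.  (t=0,i=3, bit22=0)
  nb #.#.#: next=#  (t=0,i=6, bit21=1)
  nb #.#..: next=#  (t=0,i=13, bit20=1)
  nb #..##: next=#  (t=2,i=22, bit19=1)
  nb #..#.: next=.  (t=0,i=15, bit18=0)
  nb #...#: next=#  (t=0,i=21, bit17=1)
  nb #....: next=.  (t=1,i=8, bit16=0)
  nb .####: next=.  (t=0,i=9, bit15=0)
  nb .###.: next=.  (t=0,i=0, bit14=0)
  nb .##.#: next=#  (t=0,i=4, bit13=1)
  nb .##..: next=#  (t=2,i=20, bit12=1)
  nb .#.##: next=.  (t=0,i=7, bit11=0)
  nb .#.#.: next=#  (t=1,i=5, bit10=1)
  nb .#..#: next=.  (t=0,i=14, bit9=0)
  nb .#...: next=#  (t=0,i=20, bit8=1)
  nb ..###: next=#  (t=0,i=23, bit7=1)
  nb ..##.: next=.  (t=2,i=19, bit6=0)
  nb ..#.#: next=.  (t=1,i=11, bit5=0)
  nb ..#..: next=.  (t=0,i=16, bit4=0)
  nb ...##: next=#  (t=0,i=22, bit3=1)
  nb ...#.: next=#  (t=1,i=10, bit2=1)
  nb ....#: next=.  (t=1,i=9, bit1=0)
  nb .....: next=.  (t=1,i=16, bit0=0)
  bits 10101000001110100011010110001100 = 2822387084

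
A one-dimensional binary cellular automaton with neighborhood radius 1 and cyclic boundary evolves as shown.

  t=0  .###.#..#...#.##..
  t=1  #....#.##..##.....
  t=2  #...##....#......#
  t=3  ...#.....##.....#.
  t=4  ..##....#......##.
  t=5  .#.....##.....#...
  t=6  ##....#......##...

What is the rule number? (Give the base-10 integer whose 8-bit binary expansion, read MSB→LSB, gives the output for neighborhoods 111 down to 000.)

  ###|.  b7=0 t=0,i=2
  ##.|.  b6=0 t=0,i=3
  #.#|.  b5=0 t=0,i=4
  #..|.  b4=0 t=0,i=6
  .##|.  b3=0 t=0,i=1
  .#.|#  b2=1 t=0,i=5
  ..#|#  b1=1 t=0,i=0
  ...|.  b0=0 t=0,i=10
  bits 00000110 = 6

6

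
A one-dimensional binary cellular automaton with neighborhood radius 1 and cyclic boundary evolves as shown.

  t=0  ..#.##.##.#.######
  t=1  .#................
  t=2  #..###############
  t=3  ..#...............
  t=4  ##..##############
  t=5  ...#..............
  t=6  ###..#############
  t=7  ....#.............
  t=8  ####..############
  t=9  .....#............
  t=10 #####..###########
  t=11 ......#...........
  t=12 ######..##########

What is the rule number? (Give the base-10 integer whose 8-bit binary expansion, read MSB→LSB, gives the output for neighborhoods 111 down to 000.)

3

  [7] ### => .  t=0,i=13
  [6] ##. => .  t=0,i=5
  [5] #.# => .  t=0,i=3
  [4] #.. => .  t=0,i=0
  [3] .## => .  t=0,i=4
  [2] .#. => .  t=0,i=2
  [1] ..# => #  t=0,i=1
  [0] ... => #  t=1,i=3
  bits 00000011 = 3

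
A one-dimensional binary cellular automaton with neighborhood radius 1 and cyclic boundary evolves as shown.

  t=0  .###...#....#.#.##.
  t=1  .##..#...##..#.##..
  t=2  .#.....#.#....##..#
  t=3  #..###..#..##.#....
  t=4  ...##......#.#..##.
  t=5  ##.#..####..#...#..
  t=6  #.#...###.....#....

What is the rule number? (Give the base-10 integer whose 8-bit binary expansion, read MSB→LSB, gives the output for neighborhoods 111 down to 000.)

169

  nb ###: next=#  (t=0,i=2, bit7=1)
  nb ##.: next=.  (t=0,i=3, bit6=0)
  nb #.#: next=#  (t=0,i=13, bit5=1)
  nb #..: next=.  (t=0,i=4, bit4=0)
  nb .##: next=#  (t=0,i=1, bit3=1)
  nb .#.: next=.  (t=0,i=7, bit2=0)
  nb ..#: next=.  (t=0,i=0, bit1=0)
  nb ...: next=#  (t=0,i=5, bit0=1)
  bits 10101001 = 169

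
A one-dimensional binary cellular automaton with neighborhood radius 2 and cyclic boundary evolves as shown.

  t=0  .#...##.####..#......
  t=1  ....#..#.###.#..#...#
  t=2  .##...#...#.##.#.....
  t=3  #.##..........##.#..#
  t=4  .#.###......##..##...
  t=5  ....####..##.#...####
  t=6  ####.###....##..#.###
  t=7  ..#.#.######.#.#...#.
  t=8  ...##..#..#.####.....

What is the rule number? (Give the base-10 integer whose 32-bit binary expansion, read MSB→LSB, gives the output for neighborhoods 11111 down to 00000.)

  nb #####: next=.  (t=6,i=0, bit31=0)
  nb ####.: next=#  (t=0,i=10, bit30=1)
  nb ###.#: next=.  (t=1,i=11, bit29=0)
  nb ###..: next=#  (t=0,i=11, bit28=1)
  nb ##.##: next=#  (t=0,i=7, bit27=1)
  nb ##.#.: next=#  (t=1,i=12, bit26=1)
  nb ##..#: next=.  (t=0,i=12, bit25=0)
  nb ##...: next=#  (t=2,i=3, bit24=1)
  nb #.###: next=.  (t=0,i=8, bit23=0)
  nb #.##.: next=.  (t=2,i=12, bit22=0)
  nb #.#.#: next=#  (t=7,i=4, bit21=1)
  nb #.#..: next=#  (t=1,i=13, bit20=1)
  nb #..##: next=.  (t=3,i=19, bit19=0)
  nb #..#.: next=#  (t=0,i=13, bit18=1)
  nb #...#: next=.  (t=0,i=3, bit17=0)
  nb #....: next=#  (t=0,i=16, bit16=1)
  nb .####: next=#  (t=0,i=9, bit15=1)
  nb .###.: next=#  (t=1,i=10, bit14=1)
  nb .##.#: next=.  (t=0,i=6, bit13=0)
  nb .##..: next=#  (t=2,i=2, bit12=1)
  nb .#.##: next=.  (t=1,i=8, bit11=0)
  nb .#.#.: next=#  (t=7,i=3, bit10=1)
  nb .#..#: next=.  (t=1,i=5, bit9=0)
  nb .#...: next=.  (t=0,i=2, bit8=0)
  nb ..###: next=.  (t=5,i=4, bit7=0)
  nb ..##.: next=.  (t=0,i=5, bit6=0)
  nb ..#.#: next=.  (t=1,i=7, bit5=0)
  nb ..#..: next=.  (t=0,i=1, bit4=0)
  nb ...##: next=#  (t=0,i=4, bit3=1)
  nb ...#.: next=.  (t=0,i=0, bit2=0)
  nb ....#: next=#  (t=0,i=20, bit1=1)
  nb .....: next=.  (t=0,i=17, bit0=0)
  bits 01011101001101011101010000001010 = 1563808778

1563808778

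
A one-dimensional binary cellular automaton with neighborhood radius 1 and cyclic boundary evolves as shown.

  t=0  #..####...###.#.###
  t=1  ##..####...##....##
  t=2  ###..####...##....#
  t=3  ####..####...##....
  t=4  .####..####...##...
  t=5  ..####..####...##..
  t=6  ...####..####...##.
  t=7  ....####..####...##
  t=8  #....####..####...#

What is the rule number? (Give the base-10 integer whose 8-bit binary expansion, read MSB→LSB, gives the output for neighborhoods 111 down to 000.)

208

  ###|#  b7=1 t=0,i=4
  ##.|#  b6=1 t=0,i=0
  #.#|.  b5=0 t=0,i=13
  #..|#  b4=1 t=0,i=1
  .##|.  b3=0 t=0,i=3
  .#.|.  b2=0 t=0,i=14
  ..#|.  b1=0 t=0,i=2
  ...|.  b0=0 t=0,i=8
  bits 11010000 = 208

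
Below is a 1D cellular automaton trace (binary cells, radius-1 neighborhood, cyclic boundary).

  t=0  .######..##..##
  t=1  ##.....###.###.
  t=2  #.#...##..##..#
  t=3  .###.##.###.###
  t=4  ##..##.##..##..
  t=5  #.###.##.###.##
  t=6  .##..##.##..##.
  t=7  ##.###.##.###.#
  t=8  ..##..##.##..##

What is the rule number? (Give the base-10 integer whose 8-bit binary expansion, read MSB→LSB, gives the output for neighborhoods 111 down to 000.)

62

  nb ###: next=.  (t=0,i=2, bit7=0)
  nb ##.: next=.  (t=0,i=6, bit6=0)
  nb #.#: next=#  (t=0,i=0, bit5=1)
  nb #..: next=#  (t=0,i=7, bit4=1)
  nb .##: next=#  (t=0,i=1, bit3=1)
  nb .#.: next=#  (t=2,i=2, bit2=1)
  nb ..#: next=#  (t=0,i=8, bit1=1)
  nb ...: next=.  (t=1,i=3, bit0=0)
  bits 00111110 = 62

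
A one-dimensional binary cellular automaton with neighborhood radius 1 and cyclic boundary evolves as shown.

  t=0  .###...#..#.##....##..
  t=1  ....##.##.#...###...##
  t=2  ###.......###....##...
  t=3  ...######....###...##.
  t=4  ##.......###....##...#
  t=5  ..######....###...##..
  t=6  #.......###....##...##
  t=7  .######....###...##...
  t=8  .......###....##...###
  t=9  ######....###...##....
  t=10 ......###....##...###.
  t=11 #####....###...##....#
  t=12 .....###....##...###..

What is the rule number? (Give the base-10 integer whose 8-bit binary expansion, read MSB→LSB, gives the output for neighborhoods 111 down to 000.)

21

  nb ###: next=.  (t=0,i=2, bit7=0)
  nb ##.: next=.  (t=0,i=3, bit6=0)
  nb #.#: next=.  (t=0,i=11, bit5=0)
  nb #..: next=#  (t=0,i=4, bit4=1)
  nb .##: next=.  (t=0,i=1, bit3=0)
  nb .#.: next=#  (t=0,i=7, bit2=1)
  nb ..#: next=.  (t=0,i=0, bit1=0)
  nb ...: next=#  (t=0,i=5, bit0=1)
  bits 00010101 = 21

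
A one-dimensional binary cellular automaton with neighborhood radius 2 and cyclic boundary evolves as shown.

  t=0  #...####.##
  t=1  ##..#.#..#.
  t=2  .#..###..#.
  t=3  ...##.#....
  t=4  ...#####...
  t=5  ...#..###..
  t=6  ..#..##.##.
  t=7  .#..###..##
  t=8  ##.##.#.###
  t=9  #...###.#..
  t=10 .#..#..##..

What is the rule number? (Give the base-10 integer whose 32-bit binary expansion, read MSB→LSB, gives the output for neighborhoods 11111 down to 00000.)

1438135780

  nb #####: next=.  (t=4,i=5, bit31=0)
  nb ####.: next=#  (t=0,i=6, bit30=1)
  nb ###.#: next=.  (t=0,i=7, bit29=0)
  nb ###..: next=#  (t=0,i=0, bit28=1)
  nb ##.##: next=.  (t=0,i=8, bit27=0)
  nb ##.#.: next=#  (t=3,i=5, bit26=1)
  nb ##..#: next=.  (t=1,i=2, bit25=0)
  nb ##...: next=#  (t=0,i=1, bit24=1)
  nb #.###: next=#  (t=0,i=9, bit23=1)
  nb #.##.: next=.  (t=1,i=0, bit22=0)
  nb #.#.#: next=#  (t=8,i=6, bit21=1)
  nb #.#..: next=#  (t=1,i=6, bit20=1)
  nb #..##: next=#  (t=2,i=3, bit19=1)
  nb #..#.: next=.  (t=1,i=3, bit18=0)
  nb #...#: next=.  (t=0,i=2, bit17=0)
  nb #....: next=.  (t=3,i=8, bit16=0)
  nb .####: next=.  (t=0,i=5, bit15=0)
  nb .###.: next=.  (t=0,i=10, bit14=0)
  nb .##.#: next=#  (t=3,i=4, bit13=1)
  nb .##..: next=#  (t=1,i=1, bit12=1)
  nb .#.##: next=.  (t=1,i=10, bit11=0)
  nb .#.#.: next=#  (t=1,i=5, bit10=1)
  nb .#..#: next=.  (t=1,i=7, bit9=0)
  nb .#...: next=#  (t=3,i=7, bit8=1)
  nb ..###: next=#  (t=0,i=4, bit7=1)
  nb ..##.: next=#  (t=3,i=3, bit6=1)
  nb ..#.#: next=#  (t=1,i=4, bit5=1)
  nb ..#..: next=.  (t=2,i=1, bit4=0)
  nb ...##: next=.  (t=0,i=3, bit3=0)
  nb ...#.: next=#  (t=5,i=2, bit2=1)
  nb ....#: next=.  (t=3,i=1, bit1=0)
  nb .....: next=.  (t=3,i=0, bit0=0)
  bits 01010101101110000011010111100100 = 1438135780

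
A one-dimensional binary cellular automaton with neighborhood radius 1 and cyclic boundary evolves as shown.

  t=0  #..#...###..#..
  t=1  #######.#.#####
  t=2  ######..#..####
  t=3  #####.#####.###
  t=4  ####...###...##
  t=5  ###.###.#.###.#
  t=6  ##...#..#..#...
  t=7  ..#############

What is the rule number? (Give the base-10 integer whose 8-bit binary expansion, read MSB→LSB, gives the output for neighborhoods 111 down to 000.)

  ###|#  b7=1 t=0,i=8
  ##.|.  b6=0 t=0,i=9
  #.#|.  b5=0 t=1,i=7
  #..|#  b4=1 t=0,i=1
  .##|.  b3=0 t=0,i=7
  .#.|#  b2=1 t=0,i=0
  ..#|#  b1=1 t=0,i=2
  ...|#  b0=1 t=0,i=5
  bits 10010111 = 151

151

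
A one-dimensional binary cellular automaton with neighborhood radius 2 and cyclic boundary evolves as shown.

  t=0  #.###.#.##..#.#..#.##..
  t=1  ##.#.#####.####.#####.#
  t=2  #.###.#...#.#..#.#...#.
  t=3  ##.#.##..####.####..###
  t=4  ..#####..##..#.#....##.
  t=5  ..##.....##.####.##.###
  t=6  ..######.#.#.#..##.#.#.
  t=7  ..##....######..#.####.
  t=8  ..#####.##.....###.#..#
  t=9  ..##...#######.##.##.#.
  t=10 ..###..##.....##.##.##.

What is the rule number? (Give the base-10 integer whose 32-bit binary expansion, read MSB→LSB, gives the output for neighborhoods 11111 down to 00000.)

225828071

  nb #####: next=.  (t=1,i=7, bit31=0)
  nb ####.: next=.  (t=1,i=8, bit30=0)
  nb ###.#: next=.  (t=0,i=4, bit29=0)
  nb ###..: next=.  (t=3,i=17, bit28=0)
  nb ##.##: next=#  (t=1,i=10, bit27=1)
  nb ##.#.: next=#  (t=0,i=5, bit26=1)
  nb ##..#: next=.  (t=0,i=10, bit25=0)
  nb ##...: next=#  (t=4,i=22, bit24=1)
  nb #.###: next=.  (t=0,i=2, bit23=0)
  nb #.##.: next=#  (t=0,i=8, bit22=1)
  nb #.#.#: next=#  (t=0,i=6, bit21=1)
  nb #.#..: next=#  (t=0,i=14, bit20=1)
  nb #..##: next=.  (t=3,i=8, bit19=0)
  nb #..#.: next=#  (t=0,i=11, bit18=1)
  nb #...#: next=.  (t=2,i=8, bit17=0)
  nb #....: next=#  (t=4,i=17, bit16=1)
  nb .####: next=#  (t=1,i=6, bit15=1)
  nb .###.: next=#  (t=0,i=3, bit14=1)
  nb .##.#: next=.  (t=5,i=10, bit13=0)
  nb .##..: next=#  (t=0,i=9, bit12=1)
  nb .#.##: next=#  (t=0,i=1, bit11=1)
  nb .#.#.: next=#  (t=0,i=13, bit10=1)
  nb .#..#: next=.  (t=0,i=15, bit9=0)
  nb .#...: next=.  (t=2,i=7, bit8=0)
  nb ..###: next=#  (t=3,i=9, bit7=1)
  nb ..##.: next=#  (t=4,i=9, bit6=1)
  nb ..#.#: next=#  (t=0,i=0, bit5=1)
  nb ..#..: next=.  (t=8,i=22, bit4=0)
  nb ...##: next=.  (t=4,i=1, bit3=0)
  nb ...#.: next=#  (t=2,i=9, bit2=1)
  nb ....#: next=#  (t=4,i=18, bit1=1)
  nb .....: next=#  (t=5,i=6, bit0=1)
  bits 00001101011101011101110011100111 = 225828071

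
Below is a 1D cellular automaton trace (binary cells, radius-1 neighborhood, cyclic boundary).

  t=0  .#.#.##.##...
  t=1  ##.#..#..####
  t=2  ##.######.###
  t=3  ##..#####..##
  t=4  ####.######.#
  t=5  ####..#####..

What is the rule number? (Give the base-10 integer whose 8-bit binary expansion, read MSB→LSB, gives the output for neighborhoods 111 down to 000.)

215

  ### -> #   bit 7 = 1  t=1,i=0
  ##. -> #   bit 6 = 1  t=0,i=6
  #.# -> .   bit 5 = 0  t=0,i=2
  #.. -> #   bit 4 = 1  t=0,i=10
  .## -> .   bit 3 = 0  t=0,i=5
  .#. -> #   bit 2 = 1  t=0,i=1
  ..# -> #   bit 1 = 1  t=0,i=0
  ... -> #   bit 0 = 1  t=0,i=11
  bits 11010111 = 215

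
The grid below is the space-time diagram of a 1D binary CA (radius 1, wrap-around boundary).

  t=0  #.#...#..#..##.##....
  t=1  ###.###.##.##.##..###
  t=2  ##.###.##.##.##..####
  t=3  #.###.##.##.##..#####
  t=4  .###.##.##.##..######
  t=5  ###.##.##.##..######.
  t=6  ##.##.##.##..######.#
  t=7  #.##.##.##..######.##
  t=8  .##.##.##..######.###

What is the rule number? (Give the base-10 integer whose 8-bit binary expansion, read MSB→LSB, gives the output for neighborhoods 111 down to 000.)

175

  ###|#  b7=1 t=1,i=0
  ##.|.  b6=0 t=0,i=13
  #.#|#  b5=1 t=0,i=1
  #..|.  b4=0 t=0,i=3
  .##|#  b3=1 t=0,i=12
  .#.|#  b2=1 t=0,i=0
  ..#|#  b1=1 t=0,i=5
  ...|#  b0=1 t=0,i=4
  bits 10101111 = 175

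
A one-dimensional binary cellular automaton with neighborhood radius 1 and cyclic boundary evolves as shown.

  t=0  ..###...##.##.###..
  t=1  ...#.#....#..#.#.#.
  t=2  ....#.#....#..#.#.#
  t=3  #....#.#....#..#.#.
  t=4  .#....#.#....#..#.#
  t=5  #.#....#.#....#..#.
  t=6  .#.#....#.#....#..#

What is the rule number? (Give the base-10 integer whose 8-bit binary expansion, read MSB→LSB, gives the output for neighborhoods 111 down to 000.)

176

  [7] ### => #  t=0,i=3
  [6] ##. => .  t=0,i=4
  [5] #.# => #  t=0,i=10
  [4] #.. => #  t=0,i=5
  [3] .## => .  t=0,i=2
  [2] .#. => .  t=1,i=3
  [1] ..# => .  t=0,i=1
  [0] ... => .  t=0,i=0
  bits 10110000 = 176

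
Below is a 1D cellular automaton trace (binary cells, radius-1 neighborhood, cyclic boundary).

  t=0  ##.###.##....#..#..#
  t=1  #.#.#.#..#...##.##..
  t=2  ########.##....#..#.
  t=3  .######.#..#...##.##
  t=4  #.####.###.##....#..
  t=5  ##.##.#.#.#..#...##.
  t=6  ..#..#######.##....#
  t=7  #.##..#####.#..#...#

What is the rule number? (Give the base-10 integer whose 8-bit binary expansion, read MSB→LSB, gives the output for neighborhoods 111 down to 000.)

  [7] ### => #  t=0,i=0
  [6] ##. => .  t=0,i=1
  [5] #.# => #  t=0,i=2
  [4] #.. => #  t=0,i=9
  [3] .## => .  t=0,i=3
  [2] .#. => #  t=0,i=13
  [1] ..# => .  t=0,i=12
  [0] ... => .  t=0,i=10
  bits 10110100 = 180

180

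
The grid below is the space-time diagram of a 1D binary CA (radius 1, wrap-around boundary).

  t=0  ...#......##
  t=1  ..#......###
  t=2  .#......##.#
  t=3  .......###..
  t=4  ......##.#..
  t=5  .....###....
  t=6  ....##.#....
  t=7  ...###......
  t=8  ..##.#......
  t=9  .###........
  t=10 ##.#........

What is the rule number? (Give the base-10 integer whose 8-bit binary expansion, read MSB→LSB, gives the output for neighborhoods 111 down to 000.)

74

  ### -> .   bit 7 = 0  t=1,i=10
  ##. -> #   bit 6 = 1  t=0,i=11
  #.# -> .   bit 5 = 0  t=2,i=0
  #.. -> .   bit 4 = 0  t=0,i=0
  .## -> #   bit 3 = 1  t=0,i=10
  .#. -> .   bit 2 = 0  t=0,i=3
  ..# -> #   bit 1 = 1  t=0,i=2
  ... -> .   bit 0 = 0  t=0,i=1
  bits 01001010 = 74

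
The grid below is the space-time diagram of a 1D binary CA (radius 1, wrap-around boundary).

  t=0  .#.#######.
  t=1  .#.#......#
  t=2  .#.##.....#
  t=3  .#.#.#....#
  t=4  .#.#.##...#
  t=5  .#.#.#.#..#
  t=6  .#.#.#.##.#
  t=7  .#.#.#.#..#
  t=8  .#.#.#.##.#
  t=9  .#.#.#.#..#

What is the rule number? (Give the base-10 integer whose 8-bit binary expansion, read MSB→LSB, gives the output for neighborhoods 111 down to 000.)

28

  ### -> .   bit 7 = 0  t=0,i=4
  ##. -> .   bit 6 = 0  t=0,i=9
  #.# -> .   bit 5 = 0  t=0,i=2
  #.. -> #   bit 4 = 1  t=0,i=10
  .## -> #   bit 3 = 1  t=0,i=3
  .#. -> #   bit 2 = 1  t=0,i=1
  ..# -> .   bit 1 = 0  t=0,i=0
  ... -> .   bit 0 = 0  t=1,i=5
  bits 00011100 = 28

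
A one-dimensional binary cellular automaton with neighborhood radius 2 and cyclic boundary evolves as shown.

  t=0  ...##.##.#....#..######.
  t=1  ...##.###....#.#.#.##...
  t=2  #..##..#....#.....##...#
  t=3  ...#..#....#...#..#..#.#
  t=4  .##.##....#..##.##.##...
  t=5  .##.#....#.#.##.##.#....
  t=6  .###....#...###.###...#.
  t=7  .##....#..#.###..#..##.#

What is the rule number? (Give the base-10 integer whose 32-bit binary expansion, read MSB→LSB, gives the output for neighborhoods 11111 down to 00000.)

  nb #####: next=#  (t=0,i=19, bit31=1)
  nb ####.: next=.  (t=0,i=21, bit30=0)
  nb ###.#: next=#  (t=6,i=14, bit29=1)
  nb ###..: next=.  (t=0,i=22, bit28=0)
  nb ##.##: next=.  (t=0,i=5, bit27=0)
  nb ##.#.: next=#  (t=0,i=8, bit26=1)
  nb ##..#: next=.  (t=2,i=1, bit25=0)
  nb ##...: next=.  (t=0,i=23, bit24=0)
  nb #.###: next=.  (t=1,i=6, bit23=0)
  nb #.##.: next=#  (t=0,i=6, bit22=1)
  nb #.#.#: next=.  (t=1,i=15, bit21=0)
  nb #.#..: next=.  (t=0,i=9, bit20=0)
  nb #..##: next=.  (t=0,i=16, bit19=0)
  nb #..#.: next=#  (t=2,i=6, bit18=1)
  nb #...#: next=#  (t=2,i=21, bit17=1)
  nb #....: next=.  (t=0,i=0, bit16=0)
  nb .####: next=.  (t=0,i=18, bit15=0)
  nb .###.: next=#  (t=1,i=7, bit14=1)
  nb .##.#: next=#  (t=0,i=4, bit13=1)
  nb .##..: next=.  (t=1,i=20, bit12=0)
  nb .#.##: next=#  (t=1,i=18, bit11=1)
  nb .#.#.: next=.  (t=1,i=14, bit10=0)
  nb .#..#: next=#  (t=0,i=15, bit9=1)
  nb .#...: next=.  (t=0,i=10, bit8=0)
  nb ..###: next=#  (t=0,i=17, bit7=1)
  nb ..##.: next=#  (t=0,i=3, bit6=1)
  nb ..#.#: next=.  (t=1,i=13, bit5=0)
  nb ..#..: next=.  (t=0,i=14, bit4=0)
  nb ...##: next=.  (t=0,i=2, bit3=0)
  nb ...#.: next=#  (t=0,i=13, bit2=1)
  nb ....#: next=.  (t=0,i=1, bit1=0)
  nb .....: next=#  (t=1,i=0, bit0=1)
  bits 10100100010001100110101011000101 = 2756078277

2756078277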